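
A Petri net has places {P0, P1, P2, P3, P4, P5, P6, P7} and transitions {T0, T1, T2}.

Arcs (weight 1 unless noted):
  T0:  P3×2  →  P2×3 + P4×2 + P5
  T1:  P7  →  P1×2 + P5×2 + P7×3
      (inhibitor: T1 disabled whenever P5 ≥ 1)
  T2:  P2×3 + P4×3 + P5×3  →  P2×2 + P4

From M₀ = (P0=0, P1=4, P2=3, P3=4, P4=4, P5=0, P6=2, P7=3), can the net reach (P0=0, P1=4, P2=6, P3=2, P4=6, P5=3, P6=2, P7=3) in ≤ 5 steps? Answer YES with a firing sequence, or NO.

depth 0: 1 marking
depth 1: 3 markings reached so far
depth 2: 5 markings reached so far
depth 3: 7 markings reached so far
depth 4: 9 markings reached so far
depth 5: 10 markings reached so far
target is not among the 10 markings reachable within 5 steps

NO — not reachable within 5 firings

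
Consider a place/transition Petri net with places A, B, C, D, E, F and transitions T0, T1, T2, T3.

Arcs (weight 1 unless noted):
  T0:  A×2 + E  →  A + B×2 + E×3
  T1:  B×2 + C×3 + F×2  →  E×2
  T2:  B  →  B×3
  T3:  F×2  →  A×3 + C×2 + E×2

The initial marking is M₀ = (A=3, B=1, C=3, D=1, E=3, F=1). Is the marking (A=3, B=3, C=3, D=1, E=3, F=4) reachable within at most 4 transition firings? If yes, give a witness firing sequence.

depth 0: 1 marking
depth 1: 3 markings reached so far
depth 2: 6 markings reached so far
depth 3: 9 markings reached so far
depth 4: 12 markings reached so far
target is not among the 12 markings reachable within 4 steps

NO — not reachable within 4 firings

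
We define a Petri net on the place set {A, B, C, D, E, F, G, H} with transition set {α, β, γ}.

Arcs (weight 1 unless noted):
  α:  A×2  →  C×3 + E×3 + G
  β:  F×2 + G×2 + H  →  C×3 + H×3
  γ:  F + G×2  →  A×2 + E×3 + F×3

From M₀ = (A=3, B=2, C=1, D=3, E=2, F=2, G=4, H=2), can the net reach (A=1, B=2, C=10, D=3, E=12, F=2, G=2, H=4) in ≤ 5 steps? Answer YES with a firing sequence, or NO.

depth 0: 1 marking
depth 1: 4 markings reached so far
depth 2: 8 markings reached so far
depth 3: 11 markings reached so far
depth 4: 13 markings reached so far
depth 5: 17 markings reached so far
target is not among the 17 markings reachable within 5 steps

NO — not reachable within 5 firings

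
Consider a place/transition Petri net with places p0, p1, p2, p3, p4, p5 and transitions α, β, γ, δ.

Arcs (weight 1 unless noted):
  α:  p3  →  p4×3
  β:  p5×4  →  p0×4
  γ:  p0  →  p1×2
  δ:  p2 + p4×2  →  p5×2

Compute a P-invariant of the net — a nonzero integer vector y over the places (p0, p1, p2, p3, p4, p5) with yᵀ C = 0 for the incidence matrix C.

y = (p0:0, p1:0, p2:2, p3:-3, p4:-1, p5:0)

Incidence matrix C (rows=places, cols=transitions):
        α    β    γ    δ
   p0   0    4   -1    0
   p1   0    0    2    0
   p2   0    0    0   -1
   p3  -1    0    0    0
   p4   3    0    0   -2
   p5   0   -4    0    2

Candidate y = [0, 0, 2, -3, -1, 0]; check y·C column-wise:
  col α: 2·0 + -3·-1 + -1·3 = 0
  col β: 0·4 + 2·0 + -3·0 + -1·0 + 0·-4 = 0
  col γ: 0·-1 + 0·2 + 2·0 + -3·0 + -1·0 = 0
  col δ: 2·-1 + -3·0 + -1·-2 + 0·2 = 0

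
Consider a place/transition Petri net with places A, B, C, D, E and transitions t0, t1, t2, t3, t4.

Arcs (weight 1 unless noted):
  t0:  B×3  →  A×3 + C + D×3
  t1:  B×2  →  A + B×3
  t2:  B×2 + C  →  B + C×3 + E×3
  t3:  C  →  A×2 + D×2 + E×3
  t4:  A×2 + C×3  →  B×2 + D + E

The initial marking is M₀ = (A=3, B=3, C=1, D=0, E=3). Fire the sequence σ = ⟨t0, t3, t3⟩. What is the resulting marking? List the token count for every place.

step 1: fire t0:  (A=3, B=3, C=1, D=0, E=3) → (A=6, B=0, C=2, D=3, E=3)
step 2: fire t3:  (A=6, B=0, C=2, D=3, E=3) → (A=8, B=0, C=1, D=5, E=6)
step 3: fire t3:  (A=8, B=0, C=1, D=5, E=6) → (A=10, B=0, C=0, D=7, E=9)

(A=10, B=0, C=0, D=7, E=9)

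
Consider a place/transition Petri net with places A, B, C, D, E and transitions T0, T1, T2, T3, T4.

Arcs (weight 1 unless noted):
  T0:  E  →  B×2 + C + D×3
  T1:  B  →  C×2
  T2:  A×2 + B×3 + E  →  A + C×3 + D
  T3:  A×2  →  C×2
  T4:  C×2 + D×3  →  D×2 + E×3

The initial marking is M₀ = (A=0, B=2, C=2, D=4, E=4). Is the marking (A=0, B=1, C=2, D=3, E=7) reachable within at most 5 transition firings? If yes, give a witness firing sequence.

YES — reachable via ⟨T1, T4⟩ (2 firings)

step 1: fire T1:  (A=0, B=2, C=2, D=4, E=4) → (A=0, B=1, C=4, D=4, E=4)
step 2: fire T4:  (A=0, B=1, C=4, D=4, E=4) → (A=0, B=1, C=2, D=3, E=7)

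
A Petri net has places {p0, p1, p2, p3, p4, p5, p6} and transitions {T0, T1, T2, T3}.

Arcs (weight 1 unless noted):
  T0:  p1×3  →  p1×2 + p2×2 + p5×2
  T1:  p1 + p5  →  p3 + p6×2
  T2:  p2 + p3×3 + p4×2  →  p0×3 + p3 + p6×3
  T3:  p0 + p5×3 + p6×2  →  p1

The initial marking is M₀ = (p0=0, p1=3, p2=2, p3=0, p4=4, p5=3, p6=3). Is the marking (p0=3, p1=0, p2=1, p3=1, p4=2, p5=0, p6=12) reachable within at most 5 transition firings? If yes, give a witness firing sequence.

YES — reachable via ⟨T1, T1, T1, T2⟩ (4 firings)

step 1: fire T1:  (p0=0, p1=3, p2=2, p3=0, p4=4, p5=3, p6=3) → (p0=0, p1=2, p2=2, p3=1, p4=4, p5=2, p6=5)
step 2: fire T1:  (p0=0, p1=2, p2=2, p3=1, p4=4, p5=2, p6=5) → (p0=0, p1=1, p2=2, p3=2, p4=4, p5=1, p6=7)
step 3: fire T1:  (p0=0, p1=1, p2=2, p3=2, p4=4, p5=1, p6=7) → (p0=0, p1=0, p2=2, p3=3, p4=4, p5=0, p6=9)
step 4: fire T2:  (p0=0, p1=0, p2=2, p3=3, p4=4, p5=0, p6=9) → (p0=3, p1=0, p2=1, p3=1, p4=2, p5=0, p6=12)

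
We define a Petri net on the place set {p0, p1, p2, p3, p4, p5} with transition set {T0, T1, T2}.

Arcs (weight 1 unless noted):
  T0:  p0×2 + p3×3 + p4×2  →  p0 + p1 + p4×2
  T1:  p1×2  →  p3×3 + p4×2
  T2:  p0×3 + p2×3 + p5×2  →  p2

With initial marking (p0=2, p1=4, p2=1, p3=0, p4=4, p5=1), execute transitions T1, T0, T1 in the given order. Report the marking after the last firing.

step 1: fire T1:  (p0=2, p1=4, p2=1, p3=0, p4=4, p5=1) → (p0=2, p1=2, p2=1, p3=3, p4=6, p5=1)
step 2: fire T0:  (p0=2, p1=2, p2=1, p3=3, p4=6, p5=1) → (p0=1, p1=3, p2=1, p3=0, p4=6, p5=1)
step 3: fire T1:  (p0=1, p1=3, p2=1, p3=0, p4=6, p5=1) → (p0=1, p1=1, p2=1, p3=3, p4=8, p5=1)

(p0=1, p1=1, p2=1, p3=3, p4=8, p5=1)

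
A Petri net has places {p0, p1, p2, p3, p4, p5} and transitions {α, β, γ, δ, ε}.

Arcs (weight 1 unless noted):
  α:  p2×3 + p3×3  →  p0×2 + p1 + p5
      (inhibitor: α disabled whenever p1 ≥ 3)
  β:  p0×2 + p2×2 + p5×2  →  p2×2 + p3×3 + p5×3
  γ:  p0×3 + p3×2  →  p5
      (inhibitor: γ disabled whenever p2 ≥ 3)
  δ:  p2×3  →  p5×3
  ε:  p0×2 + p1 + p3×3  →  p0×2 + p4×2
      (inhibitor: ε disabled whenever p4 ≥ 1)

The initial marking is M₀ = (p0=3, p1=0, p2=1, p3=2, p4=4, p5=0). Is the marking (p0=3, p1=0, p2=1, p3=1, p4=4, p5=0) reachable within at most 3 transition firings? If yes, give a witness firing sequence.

NO — not reachable within 3 firings

depth 0: 1 marking
depth 1: 2 markings reached so far
depth 2: 2 markings reached so far
(frontier empty at depth 2; search complete)
target is not among the 2 markings reachable within 3 steps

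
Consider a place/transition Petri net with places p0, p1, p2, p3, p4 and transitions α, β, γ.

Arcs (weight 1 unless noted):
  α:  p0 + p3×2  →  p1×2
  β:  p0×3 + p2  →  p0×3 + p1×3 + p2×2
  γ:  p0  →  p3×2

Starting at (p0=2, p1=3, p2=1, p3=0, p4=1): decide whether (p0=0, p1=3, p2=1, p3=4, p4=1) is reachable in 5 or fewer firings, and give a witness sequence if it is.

YES — reachable via ⟨γ, γ⟩ (2 firings)

step 1: fire γ:  (p0=2, p1=3, p2=1, p3=0, p4=1) → (p0=1, p1=3, p2=1, p3=2, p4=1)
step 2: fire γ:  (p0=1, p1=3, p2=1, p3=2, p4=1) → (p0=0, p1=3, p2=1, p3=4, p4=1)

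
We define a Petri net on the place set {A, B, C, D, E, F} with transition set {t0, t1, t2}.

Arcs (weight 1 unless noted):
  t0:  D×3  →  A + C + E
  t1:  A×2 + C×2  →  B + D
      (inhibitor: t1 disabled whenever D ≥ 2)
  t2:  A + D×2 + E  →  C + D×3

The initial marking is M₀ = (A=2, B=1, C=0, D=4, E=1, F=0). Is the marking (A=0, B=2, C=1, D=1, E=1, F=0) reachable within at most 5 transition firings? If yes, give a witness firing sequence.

NO — not reachable within 5 firings

depth 0: 1 marking
depth 1: 3 markings reached so far
depth 2: 4 markings reached so far
depth 3: 5 markings reached so far
depth 4: 6 markings reached so far
depth 5: 7 markings reached so far
target is not among the 7 markings reachable within 5 steps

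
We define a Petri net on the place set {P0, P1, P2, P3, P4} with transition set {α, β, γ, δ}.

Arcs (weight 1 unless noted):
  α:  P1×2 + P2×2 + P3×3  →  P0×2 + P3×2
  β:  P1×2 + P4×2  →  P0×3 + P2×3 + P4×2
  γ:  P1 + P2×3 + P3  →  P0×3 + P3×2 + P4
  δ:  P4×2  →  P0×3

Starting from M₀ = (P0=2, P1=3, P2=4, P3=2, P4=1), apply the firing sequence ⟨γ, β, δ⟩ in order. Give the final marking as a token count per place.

step 1: fire γ:  (P0=2, P1=3, P2=4, P3=2, P4=1) → (P0=5, P1=2, P2=1, P3=3, P4=2)
step 2: fire β:  (P0=5, P1=2, P2=1, P3=3, P4=2) → (P0=8, P1=0, P2=4, P3=3, P4=2)
step 3: fire δ:  (P0=8, P1=0, P2=4, P3=3, P4=2) → (P0=11, P1=0, P2=4, P3=3, P4=0)

(P0=11, P1=0, P2=4, P3=3, P4=0)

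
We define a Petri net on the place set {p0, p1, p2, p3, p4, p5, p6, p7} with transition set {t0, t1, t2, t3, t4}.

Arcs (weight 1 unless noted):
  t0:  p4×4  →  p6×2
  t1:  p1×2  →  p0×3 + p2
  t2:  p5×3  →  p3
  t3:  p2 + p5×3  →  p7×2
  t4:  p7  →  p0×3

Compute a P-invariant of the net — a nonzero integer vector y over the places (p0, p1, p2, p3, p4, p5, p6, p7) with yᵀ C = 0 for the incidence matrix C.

y = (p0:0, p1:3, p2:6, p3:-6, p4:0, p5:-2, p6:0, p7:0)

Incidence matrix C (rows=places, cols=transitions):
       t0   t1   t2   t3   t4
   p0   0    3    0    0    3
   p1   0   -2    0    0    0
   p2   0    1    0   -1    0
   p3   0    0    1    0    0
   p4  -4    0    0    0    0
   p5   0    0   -3   -3    0
   p6   2    0    0    0    0
   p7   0    0    0    2   -1

Candidate y = [0, 3, 6, -6, 0, -2, 0, 0]; check y·C column-wise:
  col t0: 3·0 + 6·0 + -6·0 + 0·-4 + -2·0 + 0·2 = 0
  col t1: 0·3 + 3·-2 + 6·1 + -6·0 + -2·0 = 0
  col t2: 3·0 + 6·0 + -6·1 + -2·-3 = 0
  col t3: 3·0 + 6·-1 + -6·0 + -2·-3 + 0·2 = 0
  col t4: 0·3 + 3·0 + 6·0 + -6·0 + -2·0 + 0·-1 = 0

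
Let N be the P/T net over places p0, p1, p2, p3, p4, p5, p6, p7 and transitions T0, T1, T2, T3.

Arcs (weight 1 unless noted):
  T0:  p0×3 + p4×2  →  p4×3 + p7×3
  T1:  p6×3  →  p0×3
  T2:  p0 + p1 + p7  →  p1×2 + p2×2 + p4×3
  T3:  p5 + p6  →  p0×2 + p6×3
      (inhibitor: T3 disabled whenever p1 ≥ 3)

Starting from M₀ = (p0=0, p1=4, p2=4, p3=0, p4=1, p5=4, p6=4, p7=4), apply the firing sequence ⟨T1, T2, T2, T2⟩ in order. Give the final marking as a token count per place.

step 1: fire T1:  (p0=0, p1=4, p2=4, p3=0, p4=1, p5=4, p6=4, p7=4) → (p0=3, p1=4, p2=4, p3=0, p4=1, p5=4, p6=1, p7=4)
step 2: fire T2:  (p0=3, p1=4, p2=4, p3=0, p4=1, p5=4, p6=1, p7=4) → (p0=2, p1=5, p2=6, p3=0, p4=4, p5=4, p6=1, p7=3)
step 3: fire T2:  (p0=2, p1=5, p2=6, p3=0, p4=4, p5=4, p6=1, p7=3) → (p0=1, p1=6, p2=8, p3=0, p4=7, p5=4, p6=1, p7=2)
step 4: fire T2:  (p0=1, p1=6, p2=8, p3=0, p4=7, p5=4, p6=1, p7=2) → (p0=0, p1=7, p2=10, p3=0, p4=10, p5=4, p6=1, p7=1)

(p0=0, p1=7, p2=10, p3=0, p4=10, p5=4, p6=1, p7=1)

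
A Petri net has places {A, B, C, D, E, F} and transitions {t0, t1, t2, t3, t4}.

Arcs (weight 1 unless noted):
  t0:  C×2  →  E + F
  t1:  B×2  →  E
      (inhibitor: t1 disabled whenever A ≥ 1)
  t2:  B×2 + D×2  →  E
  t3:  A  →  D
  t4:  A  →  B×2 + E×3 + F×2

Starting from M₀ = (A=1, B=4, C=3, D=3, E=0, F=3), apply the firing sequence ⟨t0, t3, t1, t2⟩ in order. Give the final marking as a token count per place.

(A=0, B=0, C=1, D=2, E=3, F=4)

step 1: fire t0:  (A=1, B=4, C=3, D=3, E=0, F=3) → (A=1, B=4, C=1, D=3, E=1, F=4)
step 2: fire t3:  (A=1, B=4, C=1, D=3, E=1, F=4) → (A=0, B=4, C=1, D=4, E=1, F=4)
step 3: fire t1:  (A=0, B=4, C=1, D=4, E=1, F=4) → (A=0, B=2, C=1, D=4, E=2, F=4)
step 4: fire t2:  (A=0, B=2, C=1, D=4, E=2, F=4) → (A=0, B=0, C=1, D=2, E=3, F=4)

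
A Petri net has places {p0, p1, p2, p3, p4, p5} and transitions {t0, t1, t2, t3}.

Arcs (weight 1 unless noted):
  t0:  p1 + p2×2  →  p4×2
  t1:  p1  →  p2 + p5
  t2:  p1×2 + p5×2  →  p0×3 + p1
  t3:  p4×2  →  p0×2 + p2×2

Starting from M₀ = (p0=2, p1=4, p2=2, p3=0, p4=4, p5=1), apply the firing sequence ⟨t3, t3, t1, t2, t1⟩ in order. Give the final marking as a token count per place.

(p0=9, p1=1, p2=8, p3=0, p4=0, p5=1)

step 1: fire t3:  (p0=2, p1=4, p2=2, p3=0, p4=4, p5=1) → (p0=4, p1=4, p2=4, p3=0, p4=2, p5=1)
step 2: fire t3:  (p0=4, p1=4, p2=4, p3=0, p4=2, p5=1) → (p0=6, p1=4, p2=6, p3=0, p4=0, p5=1)
step 3: fire t1:  (p0=6, p1=4, p2=6, p3=0, p4=0, p5=1) → (p0=6, p1=3, p2=7, p3=0, p4=0, p5=2)
step 4: fire t2:  (p0=6, p1=3, p2=7, p3=0, p4=0, p5=2) → (p0=9, p1=2, p2=7, p3=0, p4=0, p5=0)
step 5: fire t1:  (p0=9, p1=2, p2=7, p3=0, p4=0, p5=0) → (p0=9, p1=1, p2=8, p3=0, p4=0, p5=1)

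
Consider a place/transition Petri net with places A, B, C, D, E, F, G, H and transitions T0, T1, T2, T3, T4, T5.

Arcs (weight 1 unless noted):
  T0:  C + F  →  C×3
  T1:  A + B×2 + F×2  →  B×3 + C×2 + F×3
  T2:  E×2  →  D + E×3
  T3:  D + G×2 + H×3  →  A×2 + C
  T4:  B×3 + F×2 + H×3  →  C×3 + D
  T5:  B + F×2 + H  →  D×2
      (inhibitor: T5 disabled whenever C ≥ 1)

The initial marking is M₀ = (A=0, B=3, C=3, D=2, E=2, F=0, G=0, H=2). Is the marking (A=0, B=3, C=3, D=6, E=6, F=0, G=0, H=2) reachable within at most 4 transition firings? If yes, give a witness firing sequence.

YES — reachable via ⟨T2, T2, T2, T2⟩ (4 firings)

step 1: fire T2:  (A=0, B=3, C=3, D=2, E=2, F=0, G=0, H=2) → (A=0, B=3, C=3, D=3, E=3, F=0, G=0, H=2)
step 2: fire T2:  (A=0, B=3, C=3, D=3, E=3, F=0, G=0, H=2) → (A=0, B=3, C=3, D=4, E=4, F=0, G=0, H=2)
step 3: fire T2:  (A=0, B=3, C=3, D=4, E=4, F=0, G=0, H=2) → (A=0, B=3, C=3, D=5, E=5, F=0, G=0, H=2)
step 4: fire T2:  (A=0, B=3, C=3, D=5, E=5, F=0, G=0, H=2) → (A=0, B=3, C=3, D=6, E=6, F=0, G=0, H=2)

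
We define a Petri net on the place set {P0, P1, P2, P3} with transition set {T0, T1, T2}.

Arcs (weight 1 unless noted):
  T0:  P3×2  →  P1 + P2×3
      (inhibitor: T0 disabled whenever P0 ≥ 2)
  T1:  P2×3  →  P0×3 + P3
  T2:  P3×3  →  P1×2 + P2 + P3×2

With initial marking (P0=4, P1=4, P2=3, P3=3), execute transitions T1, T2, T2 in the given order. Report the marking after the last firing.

(P0=7, P1=8, P2=2, P3=2)

step 1: fire T1:  (P0=4, P1=4, P2=3, P3=3) → (P0=7, P1=4, P2=0, P3=4)
step 2: fire T2:  (P0=7, P1=4, P2=0, P3=4) → (P0=7, P1=6, P2=1, P3=3)
step 3: fire T2:  (P0=7, P1=6, P2=1, P3=3) → (P0=7, P1=8, P2=2, P3=2)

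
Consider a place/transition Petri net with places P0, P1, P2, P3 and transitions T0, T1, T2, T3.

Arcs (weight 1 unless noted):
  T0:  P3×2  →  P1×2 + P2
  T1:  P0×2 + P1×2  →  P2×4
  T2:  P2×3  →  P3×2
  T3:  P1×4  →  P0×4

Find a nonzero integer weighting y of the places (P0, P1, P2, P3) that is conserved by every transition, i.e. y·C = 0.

y = (P0:2, P1:2, P2:2, P3:3)

Incidence matrix C (rows=places, cols=transitions):
       T0   T1   T2   T3
   P0   0   -2    0    4
   P1   2   -2    0   -4
   P2   1    4   -3    0
   P3  -2    0    2    0

Candidate y = [2, 2, 2, 3]; check y·C column-wise:
  col T0: 2·0 + 2·2 + 2·1 + 3·-2 = 0
  col T1: 2·-2 + 2·-2 + 2·4 + 3·0 = 0
  col T2: 2·0 + 2·0 + 2·-3 + 3·2 = 0
  col T3: 2·4 + 2·-4 + 2·0 + 3·0 = 0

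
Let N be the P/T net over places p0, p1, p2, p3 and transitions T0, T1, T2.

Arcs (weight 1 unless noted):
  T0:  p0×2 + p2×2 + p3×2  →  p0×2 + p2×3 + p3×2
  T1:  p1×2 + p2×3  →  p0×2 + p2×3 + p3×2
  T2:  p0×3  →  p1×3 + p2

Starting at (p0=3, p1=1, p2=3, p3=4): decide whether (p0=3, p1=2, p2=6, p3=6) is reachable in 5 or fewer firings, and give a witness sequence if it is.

NO — not reachable within 5 firings

depth 0: 1 marking
depth 1: 3 markings reached so far
depth 2: 6 markings reached so far
depth 3: 10 markings reached so far
depth 4: 15 markings reached so far
depth 5: 21 markings reached so far
target is not among the 21 markings reachable within 5 steps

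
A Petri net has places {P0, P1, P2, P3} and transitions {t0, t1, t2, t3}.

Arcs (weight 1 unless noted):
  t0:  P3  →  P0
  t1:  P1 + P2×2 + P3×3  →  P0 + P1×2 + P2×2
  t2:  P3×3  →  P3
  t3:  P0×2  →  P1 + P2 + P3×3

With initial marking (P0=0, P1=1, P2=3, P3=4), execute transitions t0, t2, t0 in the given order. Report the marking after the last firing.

step 1: fire t0:  (P0=0, P1=1, P2=3, P3=4) → (P0=1, P1=1, P2=3, P3=3)
step 2: fire t2:  (P0=1, P1=1, P2=3, P3=3) → (P0=1, P1=1, P2=3, P3=1)
step 3: fire t0:  (P0=1, P1=1, P2=3, P3=1) → (P0=2, P1=1, P2=3, P3=0)

(P0=2, P1=1, P2=3, P3=0)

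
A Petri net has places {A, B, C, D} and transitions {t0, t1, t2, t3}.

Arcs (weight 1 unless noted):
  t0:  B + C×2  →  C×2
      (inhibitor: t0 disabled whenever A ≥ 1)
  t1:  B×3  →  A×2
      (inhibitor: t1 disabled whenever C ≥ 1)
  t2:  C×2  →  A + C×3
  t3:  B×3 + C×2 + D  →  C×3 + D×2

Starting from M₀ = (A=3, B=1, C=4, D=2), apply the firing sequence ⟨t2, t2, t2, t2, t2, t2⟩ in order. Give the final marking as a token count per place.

(A=9, B=1, C=10, D=2)

step 1: fire t2:  (A=3, B=1, C=4, D=2) → (A=4, B=1, C=5, D=2)
step 2: fire t2:  (A=4, B=1, C=5, D=2) → (A=5, B=1, C=6, D=2)
step 3: fire t2:  (A=5, B=1, C=6, D=2) → (A=6, B=1, C=7, D=2)
step 4: fire t2:  (A=6, B=1, C=7, D=2) → (A=7, B=1, C=8, D=2)
step 5: fire t2:  (A=7, B=1, C=8, D=2) → (A=8, B=1, C=9, D=2)
step 6: fire t2:  (A=8, B=1, C=9, D=2) → (A=9, B=1, C=10, D=2)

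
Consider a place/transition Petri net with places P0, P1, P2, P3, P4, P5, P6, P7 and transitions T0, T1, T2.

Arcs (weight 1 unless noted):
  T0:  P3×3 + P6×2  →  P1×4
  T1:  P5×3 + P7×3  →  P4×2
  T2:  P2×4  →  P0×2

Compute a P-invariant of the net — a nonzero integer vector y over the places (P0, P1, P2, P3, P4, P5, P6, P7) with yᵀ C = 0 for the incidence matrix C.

Incidence matrix C (rows=places, cols=transitions):
       T0   T1   T2
   P0   0    0    2
   P1   4    0    0
   P2   0    0   -4
   P3  -3    0    0
   P4   0    2    0
   P5   0   -3    0
   P6  -2    0    0
   P7   0   -3    0

Candidate y = [2, 0, 1, 0, 0, 0, 0, 0]; check y·C column-wise:
  col T0: 2·0 + 0·4 + 1·0 + 0·-3 + 0·-2 = 0
  col T1: 2·0 + 1·0 + 0·2 + 0·-3 + 0·-3 = 0
  col T2: 2·2 + 1·-4 = 0

y = (P0:2, P1:0, P2:1, P3:0, P4:0, P5:0, P6:0, P7:0)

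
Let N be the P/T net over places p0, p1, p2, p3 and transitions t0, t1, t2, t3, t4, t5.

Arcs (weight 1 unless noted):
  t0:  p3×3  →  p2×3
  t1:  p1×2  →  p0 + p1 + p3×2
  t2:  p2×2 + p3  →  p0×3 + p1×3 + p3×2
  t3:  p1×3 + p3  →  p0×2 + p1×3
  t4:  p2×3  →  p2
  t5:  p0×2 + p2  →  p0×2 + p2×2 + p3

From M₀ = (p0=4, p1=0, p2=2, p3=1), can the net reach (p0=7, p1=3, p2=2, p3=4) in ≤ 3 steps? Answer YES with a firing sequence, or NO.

step 1: fire t5:  (p0=4, p1=0, p2=2, p3=1) → (p0=4, p1=0, p2=3, p3=2)
step 2: fire t2:  (p0=4, p1=0, p2=3, p3=2) → (p0=7, p1=3, p2=1, p3=3)
step 3: fire t5:  (p0=7, p1=3, p2=1, p3=3) → (p0=7, p1=3, p2=2, p3=4)

YES — reachable via ⟨t5, t2, t5⟩ (3 firings)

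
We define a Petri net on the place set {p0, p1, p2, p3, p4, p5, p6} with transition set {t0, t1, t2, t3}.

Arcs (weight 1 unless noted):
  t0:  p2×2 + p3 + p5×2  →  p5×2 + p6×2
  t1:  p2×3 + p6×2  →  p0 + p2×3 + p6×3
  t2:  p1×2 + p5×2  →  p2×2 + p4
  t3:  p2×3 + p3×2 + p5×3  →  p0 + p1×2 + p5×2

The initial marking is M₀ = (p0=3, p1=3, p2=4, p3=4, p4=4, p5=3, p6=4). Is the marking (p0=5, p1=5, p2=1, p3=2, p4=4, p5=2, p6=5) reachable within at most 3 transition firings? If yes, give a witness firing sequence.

step 1: fire t1:  (p0=3, p1=3, p2=4, p3=4, p4=4, p5=3, p6=4) → (p0=4, p1=3, p2=4, p3=4, p4=4, p5=3, p6=5)
step 2: fire t3:  (p0=4, p1=3, p2=4, p3=4, p4=4, p5=3, p6=5) → (p0=5, p1=5, p2=1, p3=2, p4=4, p5=2, p6=5)

YES — reachable via ⟨t1, t3⟩ (2 firings)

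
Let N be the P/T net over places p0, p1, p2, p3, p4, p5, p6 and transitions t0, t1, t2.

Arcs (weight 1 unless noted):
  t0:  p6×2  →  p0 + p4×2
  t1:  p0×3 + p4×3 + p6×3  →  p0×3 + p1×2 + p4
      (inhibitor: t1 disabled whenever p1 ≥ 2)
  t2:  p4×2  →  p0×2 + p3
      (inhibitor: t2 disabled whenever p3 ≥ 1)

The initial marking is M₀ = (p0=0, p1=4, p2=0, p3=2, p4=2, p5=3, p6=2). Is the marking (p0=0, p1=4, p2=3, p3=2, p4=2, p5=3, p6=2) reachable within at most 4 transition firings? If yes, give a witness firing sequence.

NO — not reachable within 4 firings

depth 0: 1 marking
depth 1: 2 markings reached so far
depth 2: 2 markings reached so far
(frontier empty at depth 2; search complete)
target is not among the 2 markings reachable within 4 steps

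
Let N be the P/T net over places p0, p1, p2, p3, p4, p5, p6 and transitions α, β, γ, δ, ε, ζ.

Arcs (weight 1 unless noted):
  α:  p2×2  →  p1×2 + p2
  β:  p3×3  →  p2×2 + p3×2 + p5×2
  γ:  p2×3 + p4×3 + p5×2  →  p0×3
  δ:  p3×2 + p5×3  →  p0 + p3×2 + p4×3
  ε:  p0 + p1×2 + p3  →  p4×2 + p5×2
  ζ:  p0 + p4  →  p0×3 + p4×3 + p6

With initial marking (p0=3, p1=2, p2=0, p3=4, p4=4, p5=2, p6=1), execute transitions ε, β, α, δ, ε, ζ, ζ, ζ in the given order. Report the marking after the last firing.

step 1: fire ε:  (p0=3, p1=2, p2=0, p3=4, p4=4, p5=2, p6=1) → (p0=2, p1=0, p2=0, p3=3, p4=6, p5=4, p6=1)
step 2: fire β:  (p0=2, p1=0, p2=0, p3=3, p4=6, p5=4, p6=1) → (p0=2, p1=0, p2=2, p3=2, p4=6, p5=6, p6=1)
step 3: fire α:  (p0=2, p1=0, p2=2, p3=2, p4=6, p5=6, p6=1) → (p0=2, p1=2, p2=1, p3=2, p4=6, p5=6, p6=1)
step 4: fire δ:  (p0=2, p1=2, p2=1, p3=2, p4=6, p5=6, p6=1) → (p0=3, p1=2, p2=1, p3=2, p4=9, p5=3, p6=1)
step 5: fire ε:  (p0=3, p1=2, p2=1, p3=2, p4=9, p5=3, p6=1) → (p0=2, p1=0, p2=1, p3=1, p4=11, p5=5, p6=1)
step 6: fire ζ:  (p0=2, p1=0, p2=1, p3=1, p4=11, p5=5, p6=1) → (p0=4, p1=0, p2=1, p3=1, p4=13, p5=5, p6=2)
step 7: fire ζ:  (p0=4, p1=0, p2=1, p3=1, p4=13, p5=5, p6=2) → (p0=6, p1=0, p2=1, p3=1, p4=15, p5=5, p6=3)
step 8: fire ζ:  (p0=6, p1=0, p2=1, p3=1, p4=15, p5=5, p6=3) → (p0=8, p1=0, p2=1, p3=1, p4=17, p5=5, p6=4)

(p0=8, p1=0, p2=1, p3=1, p4=17, p5=5, p6=4)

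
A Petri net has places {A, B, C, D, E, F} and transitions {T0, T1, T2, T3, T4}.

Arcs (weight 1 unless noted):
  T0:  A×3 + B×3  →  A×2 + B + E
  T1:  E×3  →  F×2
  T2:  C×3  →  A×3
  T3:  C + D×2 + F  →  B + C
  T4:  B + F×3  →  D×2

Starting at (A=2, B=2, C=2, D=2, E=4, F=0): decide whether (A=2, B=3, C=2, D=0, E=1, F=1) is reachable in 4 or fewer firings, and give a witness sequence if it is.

YES — reachable via ⟨T1, T3⟩ (2 firings)

step 1: fire T1:  (A=2, B=2, C=2, D=2, E=4, F=0) → (A=2, B=2, C=2, D=2, E=1, F=2)
step 2: fire T3:  (A=2, B=2, C=2, D=2, E=1, F=2) → (A=2, B=3, C=2, D=0, E=1, F=1)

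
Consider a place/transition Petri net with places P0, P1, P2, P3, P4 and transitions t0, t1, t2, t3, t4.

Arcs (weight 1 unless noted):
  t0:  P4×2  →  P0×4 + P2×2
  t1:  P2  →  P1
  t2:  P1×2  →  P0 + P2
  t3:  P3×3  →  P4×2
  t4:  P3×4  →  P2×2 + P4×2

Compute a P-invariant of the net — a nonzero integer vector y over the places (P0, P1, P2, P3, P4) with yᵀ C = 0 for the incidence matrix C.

y = (P0:1, P1:1, P2:1, P3:2, P4:3)

Incidence matrix C (rows=places, cols=transitions):
       t0   t1   t2   t3   t4
   P0   4    0    1    0    0
   P1   0    1   -2    0    0
   P2   2   -1    1    0    2
   P3   0    0    0   -3   -4
   P4  -2    0    0    2    2

Candidate y = [1, 1, 1, 2, 3]; check y·C column-wise:
  col t0: 1·4 + 1·0 + 1·2 + 2·0 + 3·-2 = 0
  col t1: 1·0 + 1·1 + 1·-1 + 2·0 + 3·0 = 0
  col t2: 1·1 + 1·-2 + 1·1 + 2·0 + 3·0 = 0
  col t3: 1·0 + 1·0 + 1·0 + 2·-3 + 3·2 = 0
  col t4: 1·0 + 1·0 + 1·2 + 2·-4 + 3·2 = 0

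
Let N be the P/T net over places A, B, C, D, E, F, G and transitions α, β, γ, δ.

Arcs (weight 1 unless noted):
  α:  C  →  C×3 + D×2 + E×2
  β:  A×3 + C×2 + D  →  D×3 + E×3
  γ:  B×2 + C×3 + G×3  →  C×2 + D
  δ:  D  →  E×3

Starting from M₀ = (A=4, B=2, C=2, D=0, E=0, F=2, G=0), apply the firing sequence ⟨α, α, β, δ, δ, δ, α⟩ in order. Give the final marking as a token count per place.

(A=1, B=2, C=6, D=5, E=18, F=2, G=0)

step 1: fire α:  (A=4, B=2, C=2, D=0, E=0, F=2, G=0) → (A=4, B=2, C=4, D=2, E=2, F=2, G=0)
step 2: fire α:  (A=4, B=2, C=4, D=2, E=2, F=2, G=0) → (A=4, B=2, C=6, D=4, E=4, F=2, G=0)
step 3: fire β:  (A=4, B=2, C=6, D=4, E=4, F=2, G=0) → (A=1, B=2, C=4, D=6, E=7, F=2, G=0)
step 4: fire δ:  (A=1, B=2, C=4, D=6, E=7, F=2, G=0) → (A=1, B=2, C=4, D=5, E=10, F=2, G=0)
step 5: fire δ:  (A=1, B=2, C=4, D=5, E=10, F=2, G=0) → (A=1, B=2, C=4, D=4, E=13, F=2, G=0)
step 6: fire δ:  (A=1, B=2, C=4, D=4, E=13, F=2, G=0) → (A=1, B=2, C=4, D=3, E=16, F=2, G=0)
step 7: fire α:  (A=1, B=2, C=4, D=3, E=16, F=2, G=0) → (A=1, B=2, C=6, D=5, E=18, F=2, G=0)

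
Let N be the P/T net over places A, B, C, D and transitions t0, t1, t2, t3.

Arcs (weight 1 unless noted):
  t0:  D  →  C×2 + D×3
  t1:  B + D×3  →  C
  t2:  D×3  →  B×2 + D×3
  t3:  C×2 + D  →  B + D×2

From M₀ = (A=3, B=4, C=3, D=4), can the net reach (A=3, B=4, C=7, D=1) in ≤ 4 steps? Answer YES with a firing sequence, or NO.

depth 0: 1 marking
depth 1: 5 markings reached so far
depth 2: 13 markings reached so far
depth 3: 28 markings reached so far
depth 4: 52 markings reached so far
target is not among the 52 markings reachable within 4 steps

NO — not reachable within 4 firings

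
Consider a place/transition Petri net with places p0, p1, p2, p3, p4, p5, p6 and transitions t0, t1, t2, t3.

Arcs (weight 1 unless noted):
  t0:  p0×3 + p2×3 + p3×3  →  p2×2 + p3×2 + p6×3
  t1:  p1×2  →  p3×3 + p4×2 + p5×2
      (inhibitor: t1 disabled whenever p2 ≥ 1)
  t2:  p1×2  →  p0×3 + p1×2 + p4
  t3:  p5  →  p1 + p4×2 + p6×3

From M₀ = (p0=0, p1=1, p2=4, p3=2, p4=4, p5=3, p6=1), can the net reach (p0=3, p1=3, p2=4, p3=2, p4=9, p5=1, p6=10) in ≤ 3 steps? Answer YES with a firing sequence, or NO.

NO — not reachable within 3 firings

depth 0: 1 marking
depth 1: 2 markings reached so far
depth 2: 4 markings reached so far
depth 3: 7 markings reached so far
target is not among the 7 markings reachable within 3 steps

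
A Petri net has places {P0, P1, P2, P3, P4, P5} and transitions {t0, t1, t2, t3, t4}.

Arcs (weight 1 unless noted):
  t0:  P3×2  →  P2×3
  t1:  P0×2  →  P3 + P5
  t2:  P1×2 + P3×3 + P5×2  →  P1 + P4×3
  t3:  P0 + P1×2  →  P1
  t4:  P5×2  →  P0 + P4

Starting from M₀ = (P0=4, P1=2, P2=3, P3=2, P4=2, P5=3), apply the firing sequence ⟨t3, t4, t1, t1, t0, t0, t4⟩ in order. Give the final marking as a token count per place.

(P0=1, P1=1, P2=9, P3=0, P4=4, P5=1)

step 1: fire t3:  (P0=4, P1=2, P2=3, P3=2, P4=2, P5=3) → (P0=3, P1=1, P2=3, P3=2, P4=2, P5=3)
step 2: fire t4:  (P0=3, P1=1, P2=3, P3=2, P4=2, P5=3) → (P0=4, P1=1, P2=3, P3=2, P4=3, P5=1)
step 3: fire t1:  (P0=4, P1=1, P2=3, P3=2, P4=3, P5=1) → (P0=2, P1=1, P2=3, P3=3, P4=3, P5=2)
step 4: fire t1:  (P0=2, P1=1, P2=3, P3=3, P4=3, P5=2) → (P0=0, P1=1, P2=3, P3=4, P4=3, P5=3)
step 5: fire t0:  (P0=0, P1=1, P2=3, P3=4, P4=3, P5=3) → (P0=0, P1=1, P2=6, P3=2, P4=3, P5=3)
step 6: fire t0:  (P0=0, P1=1, P2=6, P3=2, P4=3, P5=3) → (P0=0, P1=1, P2=9, P3=0, P4=3, P5=3)
step 7: fire t4:  (P0=0, P1=1, P2=9, P3=0, P4=3, P5=3) → (P0=1, P1=1, P2=9, P3=0, P4=4, P5=1)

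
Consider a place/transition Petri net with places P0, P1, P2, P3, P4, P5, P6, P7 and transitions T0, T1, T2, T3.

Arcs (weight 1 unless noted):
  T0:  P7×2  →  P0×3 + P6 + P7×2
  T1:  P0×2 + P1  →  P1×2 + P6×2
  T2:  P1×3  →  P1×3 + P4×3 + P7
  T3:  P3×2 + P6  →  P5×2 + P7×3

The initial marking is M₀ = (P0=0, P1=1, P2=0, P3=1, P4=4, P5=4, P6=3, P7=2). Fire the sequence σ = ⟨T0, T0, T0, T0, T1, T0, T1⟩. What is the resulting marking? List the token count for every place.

step 1: fire T0:  (P0=0, P1=1, P2=0, P3=1, P4=4, P5=4, P6=3, P7=2) → (P0=3, P1=1, P2=0, P3=1, P4=4, P5=4, P6=4, P7=2)
step 2: fire T0:  (P0=3, P1=1, P2=0, P3=1, P4=4, P5=4, P6=4, P7=2) → (P0=6, P1=1, P2=0, P3=1, P4=4, P5=4, P6=5, P7=2)
step 3: fire T0:  (P0=6, P1=1, P2=0, P3=1, P4=4, P5=4, P6=5, P7=2) → (P0=9, P1=1, P2=0, P3=1, P4=4, P5=4, P6=6, P7=2)
step 4: fire T0:  (P0=9, P1=1, P2=0, P3=1, P4=4, P5=4, P6=6, P7=2) → (P0=12, P1=1, P2=0, P3=1, P4=4, P5=4, P6=7, P7=2)
step 5: fire T1:  (P0=12, P1=1, P2=0, P3=1, P4=4, P5=4, P6=7, P7=2) → (P0=10, P1=2, P2=0, P3=1, P4=4, P5=4, P6=9, P7=2)
step 6: fire T0:  (P0=10, P1=2, P2=0, P3=1, P4=4, P5=4, P6=9, P7=2) → (P0=13, P1=2, P2=0, P3=1, P4=4, P5=4, P6=10, P7=2)
step 7: fire T1:  (P0=13, P1=2, P2=0, P3=1, P4=4, P5=4, P6=10, P7=2) → (P0=11, P1=3, P2=0, P3=1, P4=4, P5=4, P6=12, P7=2)

(P0=11, P1=3, P2=0, P3=1, P4=4, P5=4, P6=12, P7=2)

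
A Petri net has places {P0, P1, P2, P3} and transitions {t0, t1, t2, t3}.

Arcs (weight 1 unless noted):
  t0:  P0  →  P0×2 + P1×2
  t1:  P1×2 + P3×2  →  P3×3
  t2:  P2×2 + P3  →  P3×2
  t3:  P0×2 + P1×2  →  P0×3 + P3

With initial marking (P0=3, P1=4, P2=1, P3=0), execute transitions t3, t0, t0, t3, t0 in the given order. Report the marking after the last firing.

(P0=8, P1=6, P2=1, P3=2)

step 1: fire t3:  (P0=3, P1=4, P2=1, P3=0) → (P0=4, P1=2, P2=1, P3=1)
step 2: fire t0:  (P0=4, P1=2, P2=1, P3=1) → (P0=5, P1=4, P2=1, P3=1)
step 3: fire t0:  (P0=5, P1=4, P2=1, P3=1) → (P0=6, P1=6, P2=1, P3=1)
step 4: fire t3:  (P0=6, P1=6, P2=1, P3=1) → (P0=7, P1=4, P2=1, P3=2)
step 5: fire t0:  (P0=7, P1=4, P2=1, P3=2) → (P0=8, P1=6, P2=1, P3=2)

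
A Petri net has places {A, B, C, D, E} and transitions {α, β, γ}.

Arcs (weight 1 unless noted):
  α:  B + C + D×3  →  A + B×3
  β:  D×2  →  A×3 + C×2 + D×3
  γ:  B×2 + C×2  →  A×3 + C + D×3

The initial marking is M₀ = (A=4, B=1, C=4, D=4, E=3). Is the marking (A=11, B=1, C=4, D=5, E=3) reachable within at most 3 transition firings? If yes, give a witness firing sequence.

step 1: fire α:  (A=4, B=1, C=4, D=4, E=3) → (A=5, B=3, C=3, D=1, E=3)
step 2: fire γ:  (A=5, B=3, C=3, D=1, E=3) → (A=8, B=1, C=2, D=4, E=3)
step 3: fire β:  (A=8, B=1, C=2, D=4, E=3) → (A=11, B=1, C=4, D=5, E=3)

YES — reachable via ⟨α, γ, β⟩ (3 firings)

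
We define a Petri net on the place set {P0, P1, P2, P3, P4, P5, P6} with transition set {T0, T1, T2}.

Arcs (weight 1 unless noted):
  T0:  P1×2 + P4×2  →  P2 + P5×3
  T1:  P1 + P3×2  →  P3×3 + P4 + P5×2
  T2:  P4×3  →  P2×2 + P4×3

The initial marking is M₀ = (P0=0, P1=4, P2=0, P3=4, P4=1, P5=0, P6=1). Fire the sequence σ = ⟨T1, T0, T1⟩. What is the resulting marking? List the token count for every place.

(P0=0, P1=0, P2=1, P3=6, P4=1, P5=7, P6=1)

step 1: fire T1:  (P0=0, P1=4, P2=0, P3=4, P4=1, P5=0, P6=1) → (P0=0, P1=3, P2=0, P3=5, P4=2, P5=2, P6=1)
step 2: fire T0:  (P0=0, P1=3, P2=0, P3=5, P4=2, P5=2, P6=1) → (P0=0, P1=1, P2=1, P3=5, P4=0, P5=5, P6=1)
step 3: fire T1:  (P0=0, P1=1, P2=1, P3=5, P4=0, P5=5, P6=1) → (P0=0, P1=0, P2=1, P3=6, P4=1, P5=7, P6=1)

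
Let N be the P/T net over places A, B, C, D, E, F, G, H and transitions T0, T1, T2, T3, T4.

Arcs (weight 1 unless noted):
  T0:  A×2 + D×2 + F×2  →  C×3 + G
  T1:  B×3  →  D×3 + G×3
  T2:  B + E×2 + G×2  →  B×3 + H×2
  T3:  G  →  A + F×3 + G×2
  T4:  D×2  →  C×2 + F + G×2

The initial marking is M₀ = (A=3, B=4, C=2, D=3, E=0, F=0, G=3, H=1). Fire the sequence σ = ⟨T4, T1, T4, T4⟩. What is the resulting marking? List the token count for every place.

(A=3, B=1, C=8, D=0, E=0, F=3, G=12, H=1)

step 1: fire T4:  (A=3, B=4, C=2, D=3, E=0, F=0, G=3, H=1) → (A=3, B=4, C=4, D=1, E=0, F=1, G=5, H=1)
step 2: fire T1:  (A=3, B=4, C=4, D=1, E=0, F=1, G=5, H=1) → (A=3, B=1, C=4, D=4, E=0, F=1, G=8, H=1)
step 3: fire T4:  (A=3, B=1, C=4, D=4, E=0, F=1, G=8, H=1) → (A=3, B=1, C=6, D=2, E=0, F=2, G=10, H=1)
step 4: fire T4:  (A=3, B=1, C=6, D=2, E=0, F=2, G=10, H=1) → (A=3, B=1, C=8, D=0, E=0, F=3, G=12, H=1)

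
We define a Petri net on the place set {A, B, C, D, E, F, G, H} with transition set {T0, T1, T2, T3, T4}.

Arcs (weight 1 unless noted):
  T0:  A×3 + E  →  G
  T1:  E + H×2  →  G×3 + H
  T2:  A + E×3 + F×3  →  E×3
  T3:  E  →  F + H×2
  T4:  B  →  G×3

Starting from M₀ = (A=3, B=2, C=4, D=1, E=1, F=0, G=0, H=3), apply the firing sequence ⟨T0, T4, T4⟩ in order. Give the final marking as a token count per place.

step 1: fire T0:  (A=3, B=2, C=4, D=1, E=1, F=0, G=0, H=3) → (A=0, B=2, C=4, D=1, E=0, F=0, G=1, H=3)
step 2: fire T4:  (A=0, B=2, C=4, D=1, E=0, F=0, G=1, H=3) → (A=0, B=1, C=4, D=1, E=0, F=0, G=4, H=3)
step 3: fire T4:  (A=0, B=1, C=4, D=1, E=0, F=0, G=4, H=3) → (A=0, B=0, C=4, D=1, E=0, F=0, G=7, H=3)

(A=0, B=0, C=4, D=1, E=0, F=0, G=7, H=3)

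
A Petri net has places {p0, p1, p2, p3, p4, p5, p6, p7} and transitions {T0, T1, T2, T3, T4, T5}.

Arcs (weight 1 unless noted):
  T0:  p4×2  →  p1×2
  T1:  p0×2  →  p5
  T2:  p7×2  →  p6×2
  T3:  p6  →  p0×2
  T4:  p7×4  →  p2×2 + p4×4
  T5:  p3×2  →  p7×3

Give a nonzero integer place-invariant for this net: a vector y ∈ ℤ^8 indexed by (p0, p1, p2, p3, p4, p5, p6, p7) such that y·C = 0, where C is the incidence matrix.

y = (p0:0, p1:1, p2:-2, p3:0, p4:1, p5:0, p6:0, p7:0)

Incidence matrix C (rows=places, cols=transitions):
       T0   T1   T2   T3   T4   T5
   p0   0   -2    0    2    0    0
   p1   2    0    0    0    0    0
   p2   0    0    0    0    2    0
   p3   0    0    0    0    0   -2
   p4  -2    0    0    0    4    0
   p5   0    1    0    0    0    0
   p6   0    0    2   -1    0    0
   p7   0    0   -2    0   -4    3

Candidate y = [0, 1, -2, 0, 1, 0, 0, 0]; check y·C column-wise:
  col T0: 1·2 + -2·0 + 1·-2 = 0
  col T1: 0·-2 + 1·0 + -2·0 + 1·0 + 0·1 = 0
  col T2: 1·0 + -2·0 + 1·0 + 0·2 + 0·-2 = 0
  col T3: 0·2 + 1·0 + -2·0 + 1·0 + 0·-1 = 0
  col T4: 1·0 + -2·2 + 1·4 + 0·-4 = 0
  col T5: 1·0 + -2·0 + 0·-2 + 1·0 + 0·3 = 0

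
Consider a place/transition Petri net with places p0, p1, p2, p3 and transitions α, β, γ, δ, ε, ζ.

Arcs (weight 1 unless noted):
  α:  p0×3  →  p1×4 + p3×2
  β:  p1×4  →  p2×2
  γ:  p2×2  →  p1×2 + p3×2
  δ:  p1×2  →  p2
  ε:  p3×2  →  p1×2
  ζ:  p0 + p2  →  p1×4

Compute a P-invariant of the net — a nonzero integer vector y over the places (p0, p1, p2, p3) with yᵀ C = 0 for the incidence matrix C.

Incidence matrix C (rows=places, cols=transitions):
        α    β    γ    δ    ε    ζ
   p0  -3    0    0    0    0   -1
   p1   4   -4    2   -2    2    4
   p2   0    2   -2    1    0   -1
   p3   2    0    2    0   -2    0

Candidate y = [2, 1, 2, 1]; check y·C column-wise:
  col α: 2·-3 + 1·4 + 2·0 + 1·2 = 0
  col β: 2·0 + 1·-4 + 2·2 + 1·0 = 0
  col γ: 2·0 + 1·2 + 2·-2 + 1·2 = 0
  col δ: 2·0 + 1·-2 + 2·1 + 1·0 = 0
  col ε: 2·0 + 1·2 + 2·0 + 1·-2 = 0
  col ζ: 2·-1 + 1·4 + 2·-1 + 1·0 = 0

y = (p0:2, p1:1, p2:2, p3:1)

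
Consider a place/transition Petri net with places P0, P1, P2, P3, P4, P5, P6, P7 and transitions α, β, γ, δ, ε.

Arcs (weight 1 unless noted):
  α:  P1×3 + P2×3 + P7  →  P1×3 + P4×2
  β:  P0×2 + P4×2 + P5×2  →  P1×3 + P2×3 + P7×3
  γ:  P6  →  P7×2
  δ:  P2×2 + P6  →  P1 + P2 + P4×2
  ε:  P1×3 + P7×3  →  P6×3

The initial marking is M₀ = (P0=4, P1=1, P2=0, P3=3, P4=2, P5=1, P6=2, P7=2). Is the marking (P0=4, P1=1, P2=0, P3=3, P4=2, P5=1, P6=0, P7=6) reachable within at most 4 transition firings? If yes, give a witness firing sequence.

YES — reachable via ⟨γ, γ⟩ (2 firings)

step 1: fire γ:  (P0=4, P1=1, P2=0, P3=3, P4=2, P5=1, P6=2, P7=2) → (P0=4, P1=1, P2=0, P3=3, P4=2, P5=1, P6=1, P7=4)
step 2: fire γ:  (P0=4, P1=1, P2=0, P3=3, P4=2, P5=1, P6=1, P7=4) → (P0=4, P1=1, P2=0, P3=3, P4=2, P5=1, P6=0, P7=6)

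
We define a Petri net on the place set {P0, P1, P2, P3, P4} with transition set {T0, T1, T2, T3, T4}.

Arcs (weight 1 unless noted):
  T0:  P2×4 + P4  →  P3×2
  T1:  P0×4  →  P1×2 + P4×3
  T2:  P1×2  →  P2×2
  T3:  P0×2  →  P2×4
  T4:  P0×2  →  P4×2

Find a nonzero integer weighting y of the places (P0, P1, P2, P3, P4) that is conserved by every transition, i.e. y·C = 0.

y = (P0:2, P1:1, P2:1, P3:3, P4:2)

Incidence matrix C (rows=places, cols=transitions):
       T0   T1   T2   T3   T4
   P0   0   -4    0   -2   -2
   P1   0    2   -2    0    0
   P2  -4    0    2    4    0
   P3   2    0    0    0    0
   P4  -1    3    0    0    2

Candidate y = [2, 1, 1, 3, 2]; check y·C column-wise:
  col T0: 2·0 + 1·0 + 1·-4 + 3·2 + 2·-1 = 0
  col T1: 2·-4 + 1·2 + 1·0 + 3·0 + 2·3 = 0
  col T2: 2·0 + 1·-2 + 1·2 + 3·0 + 2·0 = 0
  col T3: 2·-2 + 1·0 + 1·4 + 3·0 + 2·0 = 0
  col T4: 2·-2 + 1·0 + 1·0 + 3·0 + 2·2 = 0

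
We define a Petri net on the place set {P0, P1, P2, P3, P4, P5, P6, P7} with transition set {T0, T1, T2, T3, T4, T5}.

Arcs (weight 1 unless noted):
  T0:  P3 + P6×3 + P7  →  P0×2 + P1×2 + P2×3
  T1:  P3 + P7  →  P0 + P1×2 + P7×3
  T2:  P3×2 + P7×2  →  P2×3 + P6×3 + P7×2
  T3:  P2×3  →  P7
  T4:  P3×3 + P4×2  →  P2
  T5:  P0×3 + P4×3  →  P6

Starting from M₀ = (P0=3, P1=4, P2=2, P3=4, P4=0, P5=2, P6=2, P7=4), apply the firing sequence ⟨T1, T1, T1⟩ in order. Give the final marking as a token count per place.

(P0=6, P1=10, P2=2, P3=1, P4=0, P5=2, P6=2, P7=10)

step 1: fire T1:  (P0=3, P1=4, P2=2, P3=4, P4=0, P5=2, P6=2, P7=4) → (P0=4, P1=6, P2=2, P3=3, P4=0, P5=2, P6=2, P7=6)
step 2: fire T1:  (P0=4, P1=6, P2=2, P3=3, P4=0, P5=2, P6=2, P7=6) → (P0=5, P1=8, P2=2, P3=2, P4=0, P5=2, P6=2, P7=8)
step 3: fire T1:  (P0=5, P1=8, P2=2, P3=2, P4=0, P5=2, P6=2, P7=8) → (P0=6, P1=10, P2=2, P3=1, P4=0, P5=2, P6=2, P7=10)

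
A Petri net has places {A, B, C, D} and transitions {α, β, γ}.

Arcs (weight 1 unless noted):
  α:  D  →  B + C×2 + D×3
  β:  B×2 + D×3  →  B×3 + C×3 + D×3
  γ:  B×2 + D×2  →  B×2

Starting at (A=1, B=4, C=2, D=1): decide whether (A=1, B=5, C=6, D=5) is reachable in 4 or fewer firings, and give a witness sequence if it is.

NO — not reachable within 4 firings

depth 0: 1 marking
depth 1: 2 markings reached so far
depth 2: 5 markings reached so far
depth 3: 10 markings reached so far
depth 4: 18 markings reached so far
target is not among the 18 markings reachable within 4 steps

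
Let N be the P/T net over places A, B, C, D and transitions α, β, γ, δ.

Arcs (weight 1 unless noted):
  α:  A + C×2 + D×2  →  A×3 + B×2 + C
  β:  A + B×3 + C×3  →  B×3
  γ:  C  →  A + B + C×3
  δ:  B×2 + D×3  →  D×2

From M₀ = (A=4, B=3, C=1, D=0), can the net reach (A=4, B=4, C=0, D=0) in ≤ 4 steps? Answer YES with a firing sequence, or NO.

YES — reachable via ⟨γ, β⟩ (2 firings)

step 1: fire γ:  (A=4, B=3, C=1, D=0) → (A=5, B=4, C=3, D=0)
step 2: fire β:  (A=5, B=4, C=3, D=0) → (A=4, B=4, C=0, D=0)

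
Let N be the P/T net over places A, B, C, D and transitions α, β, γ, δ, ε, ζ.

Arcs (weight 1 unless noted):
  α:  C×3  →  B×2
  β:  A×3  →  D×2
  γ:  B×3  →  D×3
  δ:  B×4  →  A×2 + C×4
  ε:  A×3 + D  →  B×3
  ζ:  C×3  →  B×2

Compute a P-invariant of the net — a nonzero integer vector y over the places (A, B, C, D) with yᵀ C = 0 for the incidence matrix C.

y = (A:2, B:3, C:2, D:3)

Incidence matrix C (rows=places, cols=transitions):
        α    β    γ    δ    ε    ζ
    A   0   -3    0    2   -3    0
    B   2    0   -3   -4    3    2
    C  -3    0    0    4    0   -3
    D   0    2    3    0   -1    0

Candidate y = [2, 3, 2, 3]; check y·C column-wise:
  col α: 2·0 + 3·2 + 2·-3 + 3·0 = 0
  col β: 2·-3 + 3·0 + 2·0 + 3·2 = 0
  col γ: 2·0 + 3·-3 + 2·0 + 3·3 = 0
  col δ: 2·2 + 3·-4 + 2·4 + 3·0 = 0
  col ε: 2·-3 + 3·3 + 2·0 + 3·-1 = 0
  col ζ: 2·0 + 3·2 + 2·-3 + 3·0 = 0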